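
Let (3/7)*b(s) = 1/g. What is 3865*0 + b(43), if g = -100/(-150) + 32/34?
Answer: 119/82 ≈ 1.4512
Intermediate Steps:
g = 82/51 (g = -100*(-1/150) + 32*(1/34) = 2/3 + 16/17 = 82/51 ≈ 1.6078)
b(s) = 119/82 (b(s) = 7/(3*(82/51)) = (7/3)*(51/82) = 119/82)
3865*0 + b(43) = 3865*0 + 119/82 = 0 + 119/82 = 119/82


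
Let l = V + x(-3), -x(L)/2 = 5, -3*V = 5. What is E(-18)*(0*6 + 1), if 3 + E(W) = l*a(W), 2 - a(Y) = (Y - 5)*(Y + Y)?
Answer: 28901/3 ≈ 9633.7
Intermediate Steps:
V = -5/3 (V = -⅓*5 = -5/3 ≈ -1.6667)
x(L) = -10 (x(L) = -2*5 = -10)
a(Y) = 2 - 2*Y*(-5 + Y) (a(Y) = 2 - (Y - 5)*(Y + Y) = 2 - (-5 + Y)*2*Y = 2 - 2*Y*(-5 + Y))
l = -35/3 (l = -5/3 - 10 = -35/3 ≈ -11.667)
E(W) = -79/3 - 350*W/3 + 70*W²/3 (E(W) = -3 - 35*(2 - 2*W² + 10*W)/3 = -3 + (-70/3 - 350*W/3 + 70*W²/3) = -79/3 - 350*W/3 + 70*W²/3)
E(-18)*(0*6 + 1) = (-79/3 - 350/3*(-18) + (70/3)*(-18)²)*(0*6 + 1) = (-79/3 + 2100 + (70/3)*324)*(0 + 1) = (-79/3 + 2100 + 7560)*1 = (28901/3)*1 = 28901/3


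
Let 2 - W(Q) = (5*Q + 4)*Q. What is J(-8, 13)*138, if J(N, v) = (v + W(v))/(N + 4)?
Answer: 30429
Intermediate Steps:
W(Q) = 2 - Q*(4 + 5*Q) (W(Q) = 2 - (5*Q + 4)*Q = 2 - (4 + 5*Q)*Q = 2 - Q*(4 + 5*Q))
J(N, v) = (2 - 5*v² - 3*v)/(4 + N) (J(N, v) = (v + (2 - 5*v² - 4*v))/(N + 4) = (2 - 5*v² - 3*v)/(4 + N))
J(-8, 13)*138 = ((2 - 5*13² - 3*13)/(4 - 8))*138 = ((2 - 5*169 - 39)/(-4))*138 = -(2 - 845 - 39)/4*138 = -¼*(-882)*138 = (441/2)*138 = 30429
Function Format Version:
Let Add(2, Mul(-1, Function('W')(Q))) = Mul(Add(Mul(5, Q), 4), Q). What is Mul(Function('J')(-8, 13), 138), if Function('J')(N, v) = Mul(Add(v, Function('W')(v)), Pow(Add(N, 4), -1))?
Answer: 30429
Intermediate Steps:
Function('W')(Q) = Add(2, Mul(-1, Q, Add(4, Mul(5, Q)))) (Function('W')(Q) = Add(2, Mul(-1, Mul(Add(Mul(5, Q), 4), Q))) = Add(2, Mul(-1, Mul(Add(4, Mul(5, Q)), Q))) = Add(2, Mul(-1, Mul(Q, Add(4, Mul(5, Q))))) = Add(2, Mul(-1, Q, Add(4, Mul(5, Q)))))
Function('J')(N, v) = Mul(Pow(Add(4, N), -1), Add(2, Mul(-5, Pow(v, 2)), Mul(-3, v))) (Function('J')(N, v) = Mul(Add(v, Add(2, Mul(-5, Pow(v, 2)), Mul(-4, v))), Pow(Add(N, 4), -1)) = Mul(Add(2, Mul(-5, Pow(v, 2)), Mul(-3, v)), Pow(Add(4, N), -1)) = Mul(Pow(Add(4, N), -1), Add(2, Mul(-5, Pow(v, 2)), Mul(-3, v))))
Mul(Function('J')(-8, 13), 138) = Mul(Mul(Pow(Add(4, -8), -1), Add(2, Mul(-5, Pow(13, 2)), Mul(-3, 13))), 138) = Mul(Mul(Pow(-4, -1), Add(2, Mul(-5, 169), -39)), 138) = Mul(Mul(Rational(-1, 4), Add(2, -845, -39)), 138) = Mul(Mul(Rational(-1, 4), -882), 138) = Mul(Rational(441, 2), 138) = 30429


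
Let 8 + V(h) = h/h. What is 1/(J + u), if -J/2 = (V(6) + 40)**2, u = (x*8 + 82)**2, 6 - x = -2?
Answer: 1/19138 ≈ 5.2252e-5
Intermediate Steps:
x = 8 (x = 6 - 1*(-2) = 6 + 2 = 8)
u = 21316 (u = (8*8 + 82)**2 = (64 + 82)**2 = 146**2 = 21316)
V(h) = -7 (V(h) = -8 + h/h = -8 + 1 = -7)
J = -2178 (J = -2*(-7 + 40)**2 = -2*33**2 = -2*1089 = -2178)
1/(J + u) = 1/(-2178 + 21316) = 1/19138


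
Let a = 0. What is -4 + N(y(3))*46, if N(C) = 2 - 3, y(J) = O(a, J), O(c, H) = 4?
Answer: -50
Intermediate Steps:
y(J) = 4
N(C) = -1
-4 + N(y(3))*46 = -4 - 1*46 = -4 - 46 = -50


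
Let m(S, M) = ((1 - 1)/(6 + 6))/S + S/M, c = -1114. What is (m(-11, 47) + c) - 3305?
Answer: -207704/47 ≈ -4419.2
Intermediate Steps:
m(S, M) = S/M (m(S, M) = (0/12)/S + S/M = (0*(1/12))/S + S/M = 0/S + S/M = 0 + S/M = S/M)
(m(-11, 47) + c) - 3305 = (-11/47 - 1114) - 3305 = -52369/47 - 3305 = -207704/47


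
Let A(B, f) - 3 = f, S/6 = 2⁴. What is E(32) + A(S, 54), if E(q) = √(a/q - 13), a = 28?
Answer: 57 + I*√194/4 ≈ 57.0 + 3.4821*I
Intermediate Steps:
S = 96 (S = 6*2⁴ = 6*16 = 96)
A(B, f) = 3 + f
E(q) = √(-13 + 28/q) (E(q) = √(28/q - 13) = √(-13 + 28/q))
E(32) + A(S, 54) = √(-13 + 28/32) + (3 + 54) = √(-13 + 28*(1/32)) + 57 = √(-13 + 7/8) + 57 = √(-97/8) + 57 = I*√194/4 + 57 = 57 + I*√194/4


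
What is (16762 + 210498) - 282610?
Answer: -55350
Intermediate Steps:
(16762 + 210498) - 282610 = 227260 - 282610 = -55350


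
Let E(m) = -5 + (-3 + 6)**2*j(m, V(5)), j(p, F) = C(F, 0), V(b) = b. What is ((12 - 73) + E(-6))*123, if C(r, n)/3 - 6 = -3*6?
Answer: -47970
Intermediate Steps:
C(r, n) = -36 (C(r, n) = 18 + 3*(-3*6) = 18 + 3*(-18) = 18 - 54 = -36)
j(p, F) = -36
E(m) = -329 (E(m) = -5 + (-3 + 6)**2*(-36) = -5 + 3**2*(-36) = -5 + 9*(-36) = -5 - 324 = -329)
((12 - 73) + E(-6))*123 = ((12 - 73) - 329)*123 = (-61 - 329)*123 = -390*123 = -47970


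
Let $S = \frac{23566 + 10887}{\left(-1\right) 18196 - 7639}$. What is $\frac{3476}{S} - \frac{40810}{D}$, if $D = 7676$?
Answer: $- \frac{345364854945}{132230614} \approx -2611.8$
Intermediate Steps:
$S = - \frac{34453}{25835}$ ($S = \frac{34453}{-18196 - 7639} = \frac{34453}{-25835} = 34453 \left(- \frac{1}{25835}\right) = - \frac{34453}{25835} \approx -1.3336$)
$\frac{3476}{S} - \frac{40810}{D} = \frac{3476}{- \frac{34453}{25835}} - \frac{40810}{7676} = 3476 \left(- \frac{25835}{34453}\right) - \frac{20405}{3838} = - \frac{89802460}{34453} - \frac{20405}{3838} = - \frac{345364854945}{132230614}$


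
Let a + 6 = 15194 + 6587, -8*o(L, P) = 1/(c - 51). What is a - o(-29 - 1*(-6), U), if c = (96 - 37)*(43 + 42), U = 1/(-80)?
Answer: 864728801/39712 ≈ 21775.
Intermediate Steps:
U = -1/80 ≈ -0.012500
c = 5015 (c = 59*85 = 5015)
o(L, P) = -1/39712 (o(L, P) = -1/(8*(5015 - 51)) = -⅛/4964 = -⅛*1/4964 = -1/39712)
a = 21775 (a = -6 + (15194 + 6587) = -6 + 21781 = 21775)
a - o(-29 - 1*(-6), U) = 21775 - 1*(-1/39712) = 21775 + 1/39712 = 864728801/39712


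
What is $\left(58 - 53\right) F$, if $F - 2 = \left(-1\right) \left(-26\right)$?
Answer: $140$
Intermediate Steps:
$F = 28$ ($F = 2 - -26 = 2 + 26 = 28$)
$\left(58 - 53\right) F = \left(58 - 53\right) 28 = 5 \cdot 28 = 140$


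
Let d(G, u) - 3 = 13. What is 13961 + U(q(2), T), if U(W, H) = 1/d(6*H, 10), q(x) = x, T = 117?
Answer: 223377/16 ≈ 13961.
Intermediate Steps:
d(G, u) = 16 (d(G, u) = 3 + 13 = 16)
U(W, H) = 1/16
13961 + U(q(2), T) = 13961 + 1/16 = 223377/16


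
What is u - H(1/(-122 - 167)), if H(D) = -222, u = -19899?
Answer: -19677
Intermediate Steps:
u - H(1/(-122 - 167)) = -19899 - 1*(-222) = -19899 + 222 = -19677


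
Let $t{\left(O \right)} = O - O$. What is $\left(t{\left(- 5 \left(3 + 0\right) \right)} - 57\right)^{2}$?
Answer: $3249$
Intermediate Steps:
$t{\left(O \right)} = 0$
$\left(t{\left(- 5 \left(3 + 0\right) \right)} - 57\right)^{2} = \left(0 - 57\right)^{2} = \left(-57\right)^{2} = 3249$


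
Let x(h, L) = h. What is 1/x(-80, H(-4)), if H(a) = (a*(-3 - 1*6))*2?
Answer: -1/80 ≈ -0.012500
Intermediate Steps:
H(a) = -18*a (H(a) = (a*(-3 - 6))*2 = (a*(-9))*2 = -9*a*2 = -18*a)
1/x(-80, H(-4)) = 1/(-80) = -1/80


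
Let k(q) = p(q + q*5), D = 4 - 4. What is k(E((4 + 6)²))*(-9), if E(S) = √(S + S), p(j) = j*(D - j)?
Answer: 64800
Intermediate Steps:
D = 0
p(j) = -j² (p(j) = j*(0 - j) = j*(-j) = -j²)
E(S) = √2*√S (E(S) = √(2*S) = √2*√S)
k(q) = -36*q² (k(q) = -(q + q*5)² = -(q + 5*q)² = -(6*q)² = -36*q²)
k(E((4 + 6)²))*(-9) = -36*2*(4 + 6)²*(-9) = -36*(√2*√(10²))²*(-9) = -36*(√2*√100)²*(-9) = -36*(√2*10)²*(-9) = -36*(10*√2)²*(-9) = -36*200*(-9) = -7200*(-9) = 64800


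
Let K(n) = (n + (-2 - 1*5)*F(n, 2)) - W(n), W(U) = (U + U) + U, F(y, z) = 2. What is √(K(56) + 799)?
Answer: √673 ≈ 25.942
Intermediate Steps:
W(U) = 3*U (W(U) = 2*U + U = 3*U)
K(n) = -14 - 2*n (K(n) = (n + (-2 - 1*5)*2) - 3*n = (n + (-2 - 5)*2) - 3*n = (n - 7*2) - 3*n = (n - 14) - 3*n = (-14 + n) - 3*n = -14 - 2*n)
√(K(56) + 799) = √((-14 - 2*56) + 799) = √((-14 - 112) + 799) = √(-126 + 799) = √673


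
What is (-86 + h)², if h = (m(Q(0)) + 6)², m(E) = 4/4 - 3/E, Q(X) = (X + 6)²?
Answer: 30195025/20736 ≈ 1456.2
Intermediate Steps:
Q(X) = (6 + X)²
m(E) = 1 - 3/E (m(E) = 4*(¼) - 3/E = 1 - 3/E)
h = 6889/144 (h = ((-3 + (6 + 0)²)/((6 + 0)²) + 6)² = ((-3 + 6²)/(6²) + 6)² = ((-3 + 36)/36 + 6)² = ((1/36)*33 + 6)² = (11/12 + 6)² = (83/12)² = 6889/144 ≈ 47.840)
(-86 + h)² = (-86 + 6889/144)² = (-5495/144)² = 30195025/20736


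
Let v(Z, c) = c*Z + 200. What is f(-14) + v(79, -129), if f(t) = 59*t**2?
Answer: 1573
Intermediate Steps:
v(Z, c) = 200 + Z*c (v(Z, c) = Z*c + 200 = 200 + Z*c)
f(-14) + v(79, -129) = 59*(-14)**2 + (200 + 79*(-129)) = 59*196 + (200 - 10191) = 11564 - 9991 = 1573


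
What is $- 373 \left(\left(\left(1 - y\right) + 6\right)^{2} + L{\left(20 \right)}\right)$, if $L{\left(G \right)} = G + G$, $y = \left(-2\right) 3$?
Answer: $-77957$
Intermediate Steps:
$y = -6$
$L{\left(G \right)} = 2 G$
$- 373 \left(\left(\left(1 - y\right) + 6\right)^{2} + L{\left(20 \right)}\right) = - 373 \left(\left(\left(1 - -6\right) + 6\right)^{2} + 2 \cdot 20\right) = - 373 \left(\left(\left(1 + 6\right) + 6\right)^{2} + 40\right) = - 373 \left(\left(7 + 6\right)^{2} + 40\right) = - 373 \left(13^{2} + 40\right) = - 373 \left(169 + 40\right) = \left(-373\right) 209 = -77957$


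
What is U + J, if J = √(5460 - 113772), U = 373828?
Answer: 373828 + 2*I*√27078 ≈ 3.7383e+5 + 329.11*I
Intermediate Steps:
J = 2*I*√27078 (J = √(-108312) = 2*I*√27078 ≈ 329.11*I)
U + J = 373828 + 2*I*√27078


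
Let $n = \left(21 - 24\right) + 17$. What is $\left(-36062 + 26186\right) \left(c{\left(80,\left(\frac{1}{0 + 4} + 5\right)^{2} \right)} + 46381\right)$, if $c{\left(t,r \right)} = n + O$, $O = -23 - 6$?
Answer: $-457910616$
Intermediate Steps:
$n = 14$ ($n = -3 + 17 = 14$)
$O = -29$ ($O = -23 - 6 = -29$)
$c{\left(t,r \right)} = -15$ ($c{\left(t,r \right)} = 14 - 29 = -15$)
$\left(-36062 + 26186\right) \left(c{\left(80,\left(\frac{1}{0 + 4} + 5\right)^{2} \right)} + 46381\right) = \left(-36062 + 26186\right) \left(-15 + 46381\right) = \left(-9876\right) 46366 = -457910616$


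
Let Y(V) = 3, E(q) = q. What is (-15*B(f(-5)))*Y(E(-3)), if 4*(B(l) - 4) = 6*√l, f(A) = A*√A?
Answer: -180 - 135*5^(¾)*√(-I)/2 ≈ -339.59 + 159.59*I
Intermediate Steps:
f(A) = A^(3/2)
B(l) = 4 + 3*√l/2 (B(l) = 4 + (6*√l)/4 = 4 + 3*√l/2)
(-15*B(f(-5)))*Y(E(-3)) = -15*(4 + 3*√((-5)^(3/2))/2)*3 = -15*(4 + 3*√(-5*I*√5)/2)*3 = -15*(4 + 3*(5^(¾)*√(-I))/2)*3 = -15*(4 + 3*5^(¾)*√(-I)/2)*3 = (-60 - 45*5^(¾)*√(-I)/2)*3 = -180 - 135*5^(¾)*√(-I)/2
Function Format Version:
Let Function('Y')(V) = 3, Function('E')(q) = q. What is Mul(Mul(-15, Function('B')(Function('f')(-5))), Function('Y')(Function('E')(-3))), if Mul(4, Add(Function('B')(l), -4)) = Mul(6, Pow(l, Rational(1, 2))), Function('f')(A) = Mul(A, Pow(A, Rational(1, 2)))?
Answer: Add(-180, Mul(Rational(-135, 2), Pow(5, Rational(3, 4)), Pow(Mul(-1, I), Rational(1, 2)))) ≈ Add(-339.59, Mul(159.59, I))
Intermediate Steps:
Function('f')(A) = Pow(A, Rational(3, 2))
Function('B')(l) = Add(4, Mul(Rational(3, 2), Pow(l, Rational(1, 2)))) (Function('B')(l) = Add(4, Mul(Rational(1, 4), Mul(6, Pow(l, Rational(1, 2))))) = Add(4, Mul(Rational(3, 2), Pow(l, Rational(1, 2)))))
Mul(Mul(-15, Function('B')(Function('f')(-5))), Function('Y')(Function('E')(-3))) = Mul(Mul(-15, Add(4, Mul(Rational(3, 2), Pow(Pow(-5, Rational(3, 2)), Rational(1, 2))))), 3) = Mul(Mul(-15, Add(4, Mul(Rational(3, 2), Pow(Mul(-5, I, Pow(5, Rational(1, 2))), Rational(1, 2))))), 3) = Mul(Mul(-15, Add(4, Mul(Rational(3, 2), Mul(Pow(5, Rational(3, 4)), Pow(Mul(-1, I), Rational(1, 2)))))), 3) = Mul(Mul(-15, Add(4, Mul(Rational(3, 2), Pow(5, Rational(3, 4)), Pow(Mul(-1, I), Rational(1, 2))))), 3) = Mul(Add(-60, Mul(Rational(-45, 2), Pow(5, Rational(3, 4)), Pow(Mul(-1, I), Rational(1, 2)))), 3) = Add(-180, Mul(Rational(-135, 2), Pow(5, Rational(3, 4)), Pow(Mul(-1, I), Rational(1, 2))))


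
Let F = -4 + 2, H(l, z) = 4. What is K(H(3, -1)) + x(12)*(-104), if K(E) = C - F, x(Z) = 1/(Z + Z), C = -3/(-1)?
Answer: ⅔ ≈ 0.66667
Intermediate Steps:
F = -2
C = 3 (C = -3*(-1) = 3)
x(Z) = 1/(2*Z)
K(E) = 5 (K(E) = 3 - 1*(-2) = 3 + 2 = 5)
K(H(3, -1)) + x(12)*(-104) = 5 + ((½)/12)*(-104) = 5 + ((½)*(1/12))*(-104) = 5 + (1/24)*(-104) = 5 - 13/3 = ⅔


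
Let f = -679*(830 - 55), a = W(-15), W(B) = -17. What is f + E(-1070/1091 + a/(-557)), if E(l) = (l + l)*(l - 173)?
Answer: -194204124634998541/369283489969 ≈ -5.2589e+5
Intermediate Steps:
a = -17
f = -526225 (f = -679*775 = -526225)
E(l) = 2*l*(-173 + l) (E(l) = (2*l)*(-173 + l) = 2*l*(-173 + l))
f + E(-1070/1091 + a/(-557)) = -526225 + 2*(-1070/1091 - 17/(-557))*(-173 + (-1070/1091 - 17/(-557))) = -526225 + 2*(-1070*1/1091 - 17*(-1/557))*(-173 + (-1070*1/1091 - 17*(-1/557))) = -526225 + 2*(-1070/1091 + 17/557)*(-173 + (-1070/1091 + 17/557)) = -526225 + 2*(-577443/607687)*(-173 - 577443/607687) = -526225 + 2*(-577443/607687)*(-105707294/607687) = -526225 + 122079873938484/369283489969 = -194204124634998541/369283489969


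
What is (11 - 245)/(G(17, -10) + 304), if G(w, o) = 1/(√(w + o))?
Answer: -55328/71879 + 26*√7/71879 ≈ -0.76878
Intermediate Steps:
G(w, o) = (o + w)^(-½) (G(w, o) = 1/(√(o + w)) = (o + w)^(-½))
(11 - 245)/(G(17, -10) + 304) = (11 - 245)/((-10 + 17)^(-½) + 304) = -234/(7^(-½) + 304) = -234/(√7/7 + 304) = -234/(304 + √7/7)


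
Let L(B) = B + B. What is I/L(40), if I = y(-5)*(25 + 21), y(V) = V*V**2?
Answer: -575/8 ≈ -71.875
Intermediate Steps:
y(V) = V**3
L(B) = 2*B
I = -5750 (I = (-5)**3*(25 + 21) = -125*46 = -5750)
I/L(40) = -5750/(2*40) = -5750/80 = -5750*1/80 = -575/8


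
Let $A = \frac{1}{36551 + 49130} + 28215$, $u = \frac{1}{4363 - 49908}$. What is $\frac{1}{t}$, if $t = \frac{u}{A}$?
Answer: $- \frac{110104555451720}{85681} \approx -1.2851 \cdot 10^{9}$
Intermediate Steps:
$u = - \frac{1}{45545}$ ($u = \frac{1}{-45545} = - \frac{1}{45545} \approx -2.1956 \cdot 10^{-5}$)
$A = \frac{2417489416}{85681}$ ($A = \frac{1}{85681} + 28215 = \frac{2417489416}{85681} \approx 28215.0$)
$t = - \frac{85681}{110104555451720}$ ($t = - \frac{1}{45545 \cdot \frac{2417489416}{85681}} = \left(- \frac{1}{45545}\right) \frac{85681}{2417489416} = - \frac{85681}{110104555451720} \approx -7.7818 \cdot 10^{-10}$)
$\frac{1}{t} = \frac{1}{- \frac{85681}{110104555451720}} = - \frac{110104555451720}{85681}$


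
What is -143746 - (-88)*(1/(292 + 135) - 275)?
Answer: -71712854/427 ≈ -1.6795e+5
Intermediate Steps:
-143746 - (-88)*(1/(292 + 135) - 275) = -143746 - (-88)*(1/427 - 275) = -143746 - (-88)*(-117424)/427 = -143746 - 1*10333312/427 = -143746 - 10333312/427 = -71712854/427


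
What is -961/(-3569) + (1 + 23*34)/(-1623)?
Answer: -411608/1930829 ≈ -0.21318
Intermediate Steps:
-961/(-3569) + (1 + 23*34)/(-1623) = -961*(-1/3569) + (1 + 782)*(-1/1623) = 961/3569 + 783*(-1/1623) = 961/3569 - 261/541 = -411608/1930829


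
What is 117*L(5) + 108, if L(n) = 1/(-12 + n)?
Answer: 639/7 ≈ 91.286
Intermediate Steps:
117*L(5) + 108 = 117/(-12 + 5) + 108 = 117/(-7) + 108 = 117*(-⅐) + 108 = -117/7 + 108 = 639/7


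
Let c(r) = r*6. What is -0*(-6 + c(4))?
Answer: 0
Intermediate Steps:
c(r) = 6*r
-0*(-6 + c(4)) = -0*(-6 + 6*4) = -0*(-6 + 24) = -0*18 = -40*0 = 0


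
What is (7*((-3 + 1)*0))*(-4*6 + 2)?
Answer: 0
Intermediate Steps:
(7*((-3 + 1)*0))*(-4*6 + 2) = (7*(-2*0))*(-24 + 2) = (7*0)*(-22) = 0*(-22) = 0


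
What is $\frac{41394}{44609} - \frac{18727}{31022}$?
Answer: $\frac{448731925}{1383860398} \approx 0.32426$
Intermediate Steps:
$\frac{41394}{44609} - \frac{18727}{31022} = \frac{448731925}{1383860398}$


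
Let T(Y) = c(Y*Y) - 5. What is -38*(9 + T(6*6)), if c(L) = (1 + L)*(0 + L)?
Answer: -63874808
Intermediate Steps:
c(L) = L*(1 + L) (c(L) = (1 + L)*L = L*(1 + L))
T(Y) = -5 + Y²*(1 + Y²) (T(Y) = (Y*Y)*(1 + Y*Y) - 5 = Y²*(1 + Y²) - 5 = -5 + Y²*(1 + Y²))
-38*(9 + T(6*6)) = -38*(9 + (-5 + (6*6)² + (6*6)⁴)) = -38*(9 + (-5 + 36² + 36⁴)) = -38*(9 + (-5 + 1296 + 1679616)) = -38*(9 + 1680907) = -38*1680916 = -63874808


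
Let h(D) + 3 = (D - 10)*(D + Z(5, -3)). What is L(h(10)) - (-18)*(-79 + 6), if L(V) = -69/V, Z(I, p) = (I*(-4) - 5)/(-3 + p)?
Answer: -1291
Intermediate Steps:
Z(I, p) = (-5 - 4*I)/(-3 + p) (Z(I, p) = (-4*I - 5)/(-3 + p) = (-5 - 4*I)/(-3 + p))
h(D) = -3 + (-10 + D)*(25/6 + D) (h(D) = -3 + (D - 10)*(D + (-5 - 4*5)/(-3 - 3)) = -3 + (-10 + D)*(D + (-5 - 20)/(-6)) = -3 + (-10 + D)*(D - ⅙*(-25)) = -3 + (-10 + D)*(D + 25/6) = -3 + (-10 + D)*(25/6 + D))
L(h(10)) - (-18)*(-79 + 6) = -69/(-134/3 + 10² - 35/6*10) - (-18)*(-79 + 6) = -69/(-134/3 + 100 - 175/3) - (-18)*(-73) = -69/(-3) - 1*1314 = -69*(-⅓) - 1314 = 23 - 1314 = -1291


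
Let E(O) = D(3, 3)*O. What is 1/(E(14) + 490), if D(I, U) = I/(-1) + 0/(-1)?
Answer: 1/448 ≈ 0.0022321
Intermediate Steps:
D(I, U) = -I (D(I, U) = I*(-1) + 0*(-1) = -I + 0 = -I)
E(O) = -3*O (E(O) = (-1*3)*O = -3*O)
1/(E(14) + 490) = 1/(-3*14 + 490) = 1/(-42 + 490) = 1/448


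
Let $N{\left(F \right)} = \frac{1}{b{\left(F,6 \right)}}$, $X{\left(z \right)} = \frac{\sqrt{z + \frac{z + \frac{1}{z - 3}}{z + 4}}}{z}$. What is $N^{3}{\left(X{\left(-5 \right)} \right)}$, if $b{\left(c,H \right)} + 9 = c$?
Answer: $- \frac{8000}{\left(180 + \sqrt{2}\right)^{3}} \approx -0.0013399$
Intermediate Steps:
$b{\left(c,H \right)} = -9 + c$
$X{\left(z \right)} = \frac{\sqrt{z + \frac{z + \frac{1}{-3 + z}}{4 + z}}}{z}$
$N{\left(F \right)} = \frac{1}{-9 + F}$
$N^{3}{\left(X{\left(-5 \right)} \right)} = \left(\frac{1}{-9 + \frac{\sqrt{-5 + \frac{1}{-12 - 5 + \left(-5\right)^{2}} - \frac{5}{4 - 5}}}{-5}}\right)^{3} = \left(\frac{1}{-9 - \frac{\sqrt{-5 + \frac{1}{-12 - 5 + 25} - \frac{5}{-1}}}{5}}\right)^{3} = \left(\frac{1}{-9 - \frac{\sqrt{-5 + \frac{1}{8} - -5}}{5}}\right)^{3} = \left(\frac{1}{-9 - \frac{\sqrt{-5 + \frac{1}{8} + 5}}{5}}\right)^{3} = \left(\frac{1}{-9 - \frac{1}{5 \cdot 2 \sqrt{2}}}\right)^{3} = \left(\frac{1}{-9 - \frac{\frac{1}{4} \sqrt{2}}{5}}\right)^{3} = \left(\frac{1}{-9 - \frac{\sqrt{2}}{20}}\right)^{3} = \frac{1}{\left(-9 - \frac{\sqrt{2}}{20}\right)^{3}}$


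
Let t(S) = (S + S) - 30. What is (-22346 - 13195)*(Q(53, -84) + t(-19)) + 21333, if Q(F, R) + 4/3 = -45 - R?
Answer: 1099410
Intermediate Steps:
Q(F, R) = -139/3 - R (Q(F, R) = -4/3 + (-45 - R) = -139/3 - R)
t(S) = -30 + 2*S (t(S) = 2*S - 30 = -30 + 2*S)
(-22346 - 13195)*(Q(53, -84) + t(-19)) + 21333 = (-22346 - 13195)*((-139/3 - 1*(-84)) + (-30 + 2*(-19))) + 21333 = -35541*((-139/3 + 84) + (-30 - 38)) + 21333 = -35541*(113/3 - 68) + 21333 = -35541*(-91/3) + 21333 = 1078077 + 21333 = 1099410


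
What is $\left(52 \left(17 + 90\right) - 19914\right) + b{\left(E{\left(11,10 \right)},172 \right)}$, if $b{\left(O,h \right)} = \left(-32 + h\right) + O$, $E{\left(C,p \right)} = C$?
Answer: $-14199$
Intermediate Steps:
$b{\left(O,h \right)} = -32 + O + h$
$\left(52 \left(17 + 90\right) - 19914\right) + b{\left(E{\left(11,10 \right)},172 \right)} = \left(52 \left(17 + 90\right) - 19914\right) + \left(-32 + 11 + 172\right) = \left(52 \cdot 107 - 19914\right) + 151 = \left(5564 - 19914\right) + 151 = -14350 + 151 = -14199$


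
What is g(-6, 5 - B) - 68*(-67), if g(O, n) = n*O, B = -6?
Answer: 4490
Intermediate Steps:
g(O, n) = O*n
g(-6, 5 - B) - 68*(-67) = -6*(5 - 1*(-6)) - 68*(-67) = -6*(5 + 6) + 4556 = -6*11 + 4556 = -66 + 4556 = 4490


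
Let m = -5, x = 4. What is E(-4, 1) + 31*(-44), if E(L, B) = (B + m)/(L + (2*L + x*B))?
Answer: -2727/2 ≈ -1363.5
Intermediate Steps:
E(L, B) = (-5 + B)/(3*L + 4*B) (E(L, B) = (B - 5)/(L + (2*L + 4*B)) = (-5 + B)/(3*L + 4*B))
E(-4, 1) + 31*(-44) = (-5 + 1)/(3*(-4) + 4*1) + 31*(-44) = -4/(-12 + 4) - 1364 = -4/(-8) - 1364 = -1/8*(-4) - 1364 = 1/2 - 1364 = -2727/2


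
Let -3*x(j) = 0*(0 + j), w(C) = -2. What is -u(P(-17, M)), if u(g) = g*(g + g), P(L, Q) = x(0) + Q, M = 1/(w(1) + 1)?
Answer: -2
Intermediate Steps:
x(j) = 0 (x(j) = -0*(0 + j) = -0*j = -⅓*0 = 0)
M = -1 (M = 1/(-2 + 1) = 1/(-1) = -1)
P(L, Q) = Q (P(L, Q) = 0 + Q = Q)
u(g) = 2*g² (u(g) = g*(2*g) = 2*g²)
-u(P(-17, M)) = -2*(-1)² = -2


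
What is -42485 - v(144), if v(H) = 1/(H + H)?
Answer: -12235681/288 ≈ -42485.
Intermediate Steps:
v(H) = 1/(2*H)
-42485 - v(144) = -42485 - 1/(2*144) = -42485 - 1*1/288 = -42485 - 1/288 = -12235681/288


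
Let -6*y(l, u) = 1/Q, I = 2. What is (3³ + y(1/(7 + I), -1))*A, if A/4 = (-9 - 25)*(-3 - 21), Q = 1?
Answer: 87584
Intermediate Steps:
A = 3264 (A = 4*((-9 - 25)*(-3 - 21)) = 4*(-34*(-24)) = 4*816 = 3264)
y(l, u) = -⅙ (y(l, u) = -⅙/1 = -⅙*1 = -⅙)
(3³ + y(1/(7 + I), -1))*A = (3³ - ⅙)*3264 = (27 - ⅙)*3264 = (161/6)*3264 = 87584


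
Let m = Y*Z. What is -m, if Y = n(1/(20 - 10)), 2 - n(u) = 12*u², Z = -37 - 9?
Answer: 2162/25 ≈ 86.480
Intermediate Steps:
Z = -46
n(u) = 2 - 12*u²
Y = 47/25 (Y = 2 - 12/(20 - 10)² = 2 - 12*(1/10)² = 2 - 12*(⅒)² = 2 - 12*1/100 = 2 - 3/25 = 47/25 ≈ 1.8800)
m = -2162/25 (m = (47/25)*(-46) = -2162/25 ≈ -86.480)
-m = -1*(-2162/25) = 2162/25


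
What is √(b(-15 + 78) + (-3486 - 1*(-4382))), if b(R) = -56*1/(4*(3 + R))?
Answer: √975513/33 ≈ 29.930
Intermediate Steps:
b(R) = -56/(12 + 4*R)
√(b(-15 + 78) + (-3486 - 1*(-4382))) = √(-14/(3 + (-15 + 78)) + (-3486 - 1*(-4382))) = √(-14/(3 + 63) + (-3486 + 4382)) = √(-14/66 + 896) = √(-14*1/66 + 896) = √(-7/33 + 896) = √(29561/33) = √975513/33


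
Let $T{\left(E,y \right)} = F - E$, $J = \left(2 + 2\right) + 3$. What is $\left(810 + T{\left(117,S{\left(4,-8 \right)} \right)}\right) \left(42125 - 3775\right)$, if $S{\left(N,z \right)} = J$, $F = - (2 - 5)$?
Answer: $26691600$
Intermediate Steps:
$J = 7$ ($J = 4 + 3 = 7$)
$F = 3$ ($F = \left(-1\right) \left(-3\right) = 3$)
$S{\left(N,z \right)} = 7$
$T{\left(E,y \right)} = 3 - E$
$\left(810 + T{\left(117,S{\left(4,-8 \right)} \right)}\right) \left(42125 - 3775\right) = \left(810 + \left(3 - 117\right)\right) \left(42125 - 3775\right) = \left(810 + \left(3 - 117\right)\right) 38350 = \left(810 - 114\right) 38350 = 696 \cdot 38350 = 26691600$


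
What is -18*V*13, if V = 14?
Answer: -3276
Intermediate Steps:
-18*V*13 = -18*14*13 = -252*13 = -3276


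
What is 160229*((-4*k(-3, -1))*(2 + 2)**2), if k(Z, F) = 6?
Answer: -61527936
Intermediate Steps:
160229*((-4*k(-3, -1))*(2 + 2)**2) = 160229*((-4*6)*(2 + 2)**2) = 160229*(-24*4**2) = 160229*(-24*16) = 160229*(-384) = -61527936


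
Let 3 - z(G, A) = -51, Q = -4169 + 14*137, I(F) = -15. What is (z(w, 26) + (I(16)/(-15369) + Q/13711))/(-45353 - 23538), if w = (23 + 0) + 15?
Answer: -3781575144/4839003938623 ≈ -0.00078148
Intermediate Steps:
Q = -2251 (Q = -4169 + 1918 = -2251)
w = 38 (w = 23 + 15 = 38)
z(G, A) = 54 (z(G, A) = 3 - 1*(-51) = 3 + 51 = 54)
(z(w, 26) + (I(16)/(-15369) + Q/13711))/(-45353 - 23538) = (54 + (-15/(-15369) - 2251/13711))/(-45353 - 23538) = (54 + (-15*(-1/15369) - 2251*1/13711))/(-68891) = (54 + (5/5123 - 2251/13711))*(-1/68891) = (54 - 11463318/70241453)*(-1/68891) = (3781575144/70241453)*(-1/68891) = -3781575144/4839003938623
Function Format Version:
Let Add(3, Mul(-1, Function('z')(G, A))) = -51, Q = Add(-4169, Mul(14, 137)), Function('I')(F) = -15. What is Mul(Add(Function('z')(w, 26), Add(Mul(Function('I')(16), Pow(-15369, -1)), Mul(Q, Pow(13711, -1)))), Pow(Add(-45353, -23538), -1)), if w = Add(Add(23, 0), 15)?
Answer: Rational(-3781575144, 4839003938623) ≈ -0.00078148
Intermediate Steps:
Q = -2251 (Q = Add(-4169, 1918) = -2251)
w = 38 (w = Add(23, 15) = 38)
Function('z')(G, A) = 54 (Function('z')(G, A) = Add(3, Mul(-1, -51)) = Add(3, 51) = 54)
Mul(Add(Function('z')(w, 26), Add(Mul(Function('I')(16), Pow(-15369, -1)), Mul(Q, Pow(13711, -1)))), Pow(Add(-45353, -23538), -1)) = Mul(Add(54, Add(Mul(-15, Pow(-15369, -1)), Mul(-2251, Pow(13711, -1)))), Pow(Add(-45353, -23538), -1)) = Mul(Add(54, Add(Mul(-15, Rational(-1, 15369)), Mul(-2251, Rational(1, 13711)))), Pow(-68891, -1)) = Mul(Add(54, Add(Rational(5, 5123), Rational(-2251, 13711))), Rational(-1, 68891)) = Mul(Add(54, Rational(-11463318, 70241453)), Rational(-1, 68891)) = Mul(Rational(3781575144, 70241453), Rational(-1, 68891)) = Rational(-3781575144, 4839003938623)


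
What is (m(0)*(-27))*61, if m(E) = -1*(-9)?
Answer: -14823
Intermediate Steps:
m(E) = 9
(m(0)*(-27))*61 = (9*(-27))*61 = -243*61 = -14823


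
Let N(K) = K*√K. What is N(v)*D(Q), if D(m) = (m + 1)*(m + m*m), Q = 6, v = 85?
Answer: 24990*√85 ≈ 2.3040e+5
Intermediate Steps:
D(m) = (1 + m)*(m + m²)
N(K) = K^(3/2)
N(v)*D(Q) = 85^(3/2)*(6*(1 + 6² + 2*6)) = (85*√85)*(6*(1 + 36 + 12)) = (85*√85)*(6*49) = (85*√85)*294 = 24990*√85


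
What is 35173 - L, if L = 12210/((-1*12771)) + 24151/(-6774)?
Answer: 30739736297/873846 ≈ 35178.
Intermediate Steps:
L = -3950939/873846 (L = 12210/(-12771) + 24151*(-1/6774) = 12210*(-1/12771) - 24151/6774 = -370/387 - 24151/6774 = -3950939/873846 ≈ -4.5213)
35173 - L = 35173 - 1*(-3950939/873846) = 35173 + 3950939/873846 = 30739736297/873846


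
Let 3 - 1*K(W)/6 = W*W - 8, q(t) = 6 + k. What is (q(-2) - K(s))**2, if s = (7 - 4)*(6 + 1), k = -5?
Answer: 6661561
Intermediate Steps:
s = 21 (s = 3*7 = 21)
q(t) = 1 (q(t) = 6 - 5 = 1)
K(W) = 66 - 6*W**2 (K(W) = 18 - 6*(W*W - 8) = 18 - 6*(W**2 - 8) = 18 - 6*(-8 + W**2) = 18 + (48 - 6*W**2) = 66 - 6*W**2)
(q(-2) - K(s))**2 = (1 - (66 - 6*21**2))**2 = (1 - (66 - 6*441))**2 = (1 - (66 - 2646))**2 = (1 - 1*(-2580))**2 = (1 + 2580)**2 = 2581**2 = 6661561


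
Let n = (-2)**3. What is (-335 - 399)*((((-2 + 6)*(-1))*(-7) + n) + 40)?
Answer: -44040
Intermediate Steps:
n = -8
(-335 - 399)*((((-2 + 6)*(-1))*(-7) + n) + 40) = (-335 - 399)*((((-2 + 6)*(-1))*(-7) - 8) + 40) = -734*(((4*(-1))*(-7) - 8) + 40) = -734*((-4*(-7) - 8) + 40) = -734*((28 - 8) + 40) = -734*(20 + 40) = -734*60 = -44040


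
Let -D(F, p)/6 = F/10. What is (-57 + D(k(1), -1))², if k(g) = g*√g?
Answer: 82944/25 ≈ 3317.8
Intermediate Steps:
k(g) = g^(3/2)
D(F, p) = -3*F/5 (D(F, p) = -6*F/10 = -3*F/5)
(-57 + D(k(1), -1))² = (-57 - 3*1^(3/2)/5)² = (-57 - ⅗*1)² = (-57 - ⅗)² = (-288/5)² = 82944/25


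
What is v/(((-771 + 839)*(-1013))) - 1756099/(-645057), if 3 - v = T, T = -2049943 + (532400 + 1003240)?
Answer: -105394780963/22217053194 ≈ -4.7439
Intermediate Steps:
T = -514303 (T = -2049943 + 1535640 = -514303)
v = 514306 (v = 3 - 1*(-514303) = 3 + 514303 = 514306)
v/(((-771 + 839)*(-1013))) - 1756099/(-645057) = 514306/(((-771 + 839)*(-1013))) - 1756099/(-645057) = 514306/((68*(-1013))) - 1756099*(-1/645057) = 514306/(-68884) + 1756099/645057 = 514306*(-1/68884) + 1756099/645057 = -257153/34442 + 1756099/645057 = -105394780963/22217053194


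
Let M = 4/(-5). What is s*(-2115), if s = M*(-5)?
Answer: -8460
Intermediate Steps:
M = -⅘ (M = 4*(-⅕) = -⅘ ≈ -0.80000)
s = 4 (s = -⅘*(-5) = 4)
s*(-2115) = 4*(-2115) = -8460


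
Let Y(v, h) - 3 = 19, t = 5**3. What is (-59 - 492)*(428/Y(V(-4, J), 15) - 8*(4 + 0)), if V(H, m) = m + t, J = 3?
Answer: 76038/11 ≈ 6912.5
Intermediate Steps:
t = 125
V(H, m) = 125 + m (V(H, m) = m + 125 = 125 + m)
Y(v, h) = 22 (Y(v, h) = 3 + 19 = 22)
(-59 - 492)*(428/Y(V(-4, J), 15) - 8*(4 + 0)) = (-59 - 492)*(428/22 - 8*(4 + 0)) = -551*(428*(1/22) - 8*4) = -551*(214/11 - 32) = -551*(-138/11) = 76038/11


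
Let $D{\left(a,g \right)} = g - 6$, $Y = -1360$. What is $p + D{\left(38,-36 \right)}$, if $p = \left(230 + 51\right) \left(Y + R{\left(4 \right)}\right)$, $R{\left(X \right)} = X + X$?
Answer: $-379954$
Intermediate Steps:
$R{\left(X \right)} = 2 X$
$D{\left(a,g \right)} = -6 + g$ ($D{\left(a,g \right)} = g - 6 = -6 + g$)
$p = -379912$ ($p = \left(230 + 51\right) \left(-1360 + 2 \cdot 4\right) = 281 \left(-1360 + 8\right) = 281 \left(-1352\right) = -379912$)
$p + D{\left(38,-36 \right)} = -379912 - 42 = -379954$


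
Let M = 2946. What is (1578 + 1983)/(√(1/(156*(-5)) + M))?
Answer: 7122*√448086405/2297879 ≈ 65.608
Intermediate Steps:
(1578 + 1983)/(√(1/(156*(-5)) + M)) = (1578 + 1983)/(√(1/(156*(-5)) + 2946)) = 3561/(√(1/(-780) + 2946)) = 3561/(√(-1/780 + 2946)) = 3561/(√(2297879/780)) = 3561/((√448086405/390)) = 3561*(2*√448086405/2297879) = 7122*√448086405/2297879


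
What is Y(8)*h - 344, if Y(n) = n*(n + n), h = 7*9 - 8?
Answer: 6696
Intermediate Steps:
h = 55 (h = 63 - 8 = 55)
Y(n) = 2*n² (Y(n) = n*(2*n) = 2*n²)
Y(8)*h - 344 = (2*8²)*55 - 344 = (2*64)*55 - 344 = 128*55 - 344 = 7040 - 344 = 6696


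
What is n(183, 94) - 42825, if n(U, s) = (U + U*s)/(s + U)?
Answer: -11845140/277 ≈ -42762.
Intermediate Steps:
n(U, s) = (U + U*s)/(U + s)
n(183, 94) - 42825 = 183*(1 + 94)/(183 + 94) - 42825 = 183*95/277 - 42825 = 183*(1/277)*95 - 42825 = 17385/277 - 42825 = -11845140/277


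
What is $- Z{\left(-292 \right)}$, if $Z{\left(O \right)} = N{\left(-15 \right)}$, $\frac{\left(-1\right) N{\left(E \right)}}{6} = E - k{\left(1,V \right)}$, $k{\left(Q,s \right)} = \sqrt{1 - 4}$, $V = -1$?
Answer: $-90 - 6 i \sqrt{3} \approx -90.0 - 10.392 i$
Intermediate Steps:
$k{\left(Q,s \right)} = i \sqrt{3}$ ($k{\left(Q,s \right)} = \sqrt{-3} = i \sqrt{3}$)
$N{\left(E \right)} = - 6 E + 6 i \sqrt{3}$ ($N{\left(E \right)} = - 6 \left(E - i \sqrt{3}\right) = - 6 E + 6 i \sqrt{3}$)
$Z{\left(O \right)} = 90 + 6 i \sqrt{3}$ ($Z{\left(O \right)} = \left(-6\right) \left(-15\right) + 6 i \sqrt{3} = 90 + 6 i \sqrt{3}$)
$- Z{\left(-292 \right)} = - (90 + 6 i \sqrt{3}) = -90 - 6 i \sqrt{3}$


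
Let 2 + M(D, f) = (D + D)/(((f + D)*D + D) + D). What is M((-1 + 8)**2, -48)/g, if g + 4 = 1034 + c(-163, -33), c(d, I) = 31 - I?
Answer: -2/1641 ≈ -0.0012188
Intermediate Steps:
g = 1094 (g = -4 + (1034 + (31 - 1*(-33))) = -4 + (1034 + (31 + 33)) = -4 + (1034 + 64) = -4 + 1098 = 1094)
M(D, f) = -2 + 2*D/(2*D + D*(D + f)) (M(D, f) = -2 + (D + D)/(((f + D)*D + D) + D) = -2 + (2*D)/(((D + f)*D + D) + D) = -2 + (2*D)/((D*(D + f) + D) + D) = -2 + (2*D)/((D + D*(D + f)) + D) = -2 + (2*D)/(2*D + D*(D + f)) = -2 + 2*D/(2*D + D*(D + f)))
M((-1 + 8)**2, -48)/g = (2*(-1 - (-1 + 8)**2 - 1*(-48))/(2 + (-1 + 8)**2 - 48))/1094 = (2*(-1 - 1*7**2 + 48)/(2 + 7**2 - 48))*(1/1094) = (2*(-1 - 1*49 + 48)/(2 + 49 - 48))*(1/1094) = (2*(-1 - 49 + 48)/3)*(1/1094) = (2*(1/3)*(-2))*(1/1094) = -4/3*1/1094 = -2/1641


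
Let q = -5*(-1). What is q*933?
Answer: 4665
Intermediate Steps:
q = 5
q*933 = 5*933 = 4665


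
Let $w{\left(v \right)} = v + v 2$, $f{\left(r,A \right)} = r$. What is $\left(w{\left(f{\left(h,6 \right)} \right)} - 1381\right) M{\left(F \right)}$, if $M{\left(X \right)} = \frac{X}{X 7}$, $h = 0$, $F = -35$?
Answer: $- \frac{1381}{7} \approx -197.29$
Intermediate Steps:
$M{\left(X \right)} = \frac{1}{7}$ ($M{\left(X \right)} = \frac{X}{7 X} = X \frac{1}{7 X} = \frac{1}{7}$)
$w{\left(v \right)} = 3 v$ ($w{\left(v \right)} = v + 2 v = 3 v$)
$\left(w{\left(f{\left(h,6 \right)} \right)} - 1381\right) M{\left(F \right)} = \left(3 \cdot 0 - 1381\right) \frac{1}{7} = \left(0 - 1381\right) \frac{1}{7} = \left(-1381\right) \frac{1}{7} = - \frac{1381}{7}$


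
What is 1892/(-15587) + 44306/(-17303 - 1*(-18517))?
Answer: 31286397/860119 ≈ 36.375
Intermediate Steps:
1892/(-15587) + 44306/(-17303 - 1*(-18517)) = 1892*(-1/15587) + 44306/(-17303 + 18517) = -172/1417 + 44306/1214 = -172/1417 + 44306*(1/1214) = -172/1417 + 22153/607 = 31286397/860119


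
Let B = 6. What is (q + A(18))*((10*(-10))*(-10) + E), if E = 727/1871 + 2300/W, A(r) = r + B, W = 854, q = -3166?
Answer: -2517933066218/798917 ≈ -3.1517e+6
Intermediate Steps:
A(r) = 6 + r (A(r) = r + 6 = 6 + r)
E = 2462079/798917 (E = 727/1871 + 2300/854 = 727*(1/1871) + 2300*(1/854) = 727/1871 + 1150/427 = 2462079/798917 ≈ 3.0818)
(q + A(18))*((10*(-10))*(-10) + E) = (-3166 + (6 + 18))*((10*(-10))*(-10) + 2462079/798917) = (-3166 + 24)*(-100*(-10) + 2462079/798917) = -3142*(1000 + 2462079/798917) = -3142*801379079/798917 = -2517933066218/798917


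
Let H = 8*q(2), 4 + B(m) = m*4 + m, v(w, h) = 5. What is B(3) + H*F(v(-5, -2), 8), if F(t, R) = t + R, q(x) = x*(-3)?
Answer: -613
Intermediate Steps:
q(x) = -3*x
B(m) = -4 + 5*m (B(m) = -4 + (m*4 + m) = -4 + (4*m + m) = -4 + 5*m)
F(t, R) = R + t
H = -48 (H = 8*(-3*2) = 8*(-6) = -48)
B(3) + H*F(v(-5, -2), 8) = (-4 + 5*3) - 48*(8 + 5) = (-4 + 15) - 48*13 = 11 - 624 = -613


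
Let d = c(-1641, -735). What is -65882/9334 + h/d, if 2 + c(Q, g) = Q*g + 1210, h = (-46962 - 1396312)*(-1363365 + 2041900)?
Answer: -4570488518480293/5634669781 ≈ -8.1114e+5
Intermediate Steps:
h = -979311923590 (h = -1443274*678535 = -979311923590)
c(Q, g) = 1208 + Q*g (c(Q, g) = -2 + (Q*g + 1210) = -2 + (1210 + Q*g) = 1208 + Q*g)
d = 1207343 (d = 1208 - 1641*(-735) = 1208 + 1206135 = 1207343)
-65882/9334 + h/d = -65882/9334 - 979311923590/1207343 = -65882*1/9334 - 979311923590*1/1207343 = -32941/4667 - 979311923590/1207343 = -4570488518480293/5634669781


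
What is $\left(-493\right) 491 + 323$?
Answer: $-241740$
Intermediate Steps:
$\left(-493\right) 491 + 323 = -242063 + 323 = -241740$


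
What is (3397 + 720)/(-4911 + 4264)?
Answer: -4117/647 ≈ -6.3632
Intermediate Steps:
(3397 + 720)/(-4911 + 4264) = 4117/(-647) = 4117*(-1/647) = -4117/647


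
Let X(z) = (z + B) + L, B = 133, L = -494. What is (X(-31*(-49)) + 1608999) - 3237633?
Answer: -1627476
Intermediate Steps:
X(z) = -361 + z (X(z) = (z + 133) - 494 = (133 + z) - 494 = -361 + z)
(X(-31*(-49)) + 1608999) - 3237633 = ((-361 - 31*(-49)) + 1608999) - 3237633 = ((-361 + 1519) + 1608999) - 3237633 = (1158 + 1608999) - 3237633 = 1610157 - 3237633 = -1627476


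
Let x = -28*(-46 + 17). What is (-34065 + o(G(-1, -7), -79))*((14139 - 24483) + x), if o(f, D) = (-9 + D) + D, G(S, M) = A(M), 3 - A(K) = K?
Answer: 326299424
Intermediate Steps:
A(K) = 3 - K
G(S, M) = 3 - M
o(f, D) = -9 + 2*D
x = 812 (x = -28*(-29) = 812)
(-34065 + o(G(-1, -7), -79))*((14139 - 24483) + x) = (-34065 + (-9 + 2*(-79)))*((14139 - 24483) + 812) = (-34065 + (-9 - 158))*(-10344 + 812) = (-34065 - 167)*(-9532) = -34232*(-9532) = 326299424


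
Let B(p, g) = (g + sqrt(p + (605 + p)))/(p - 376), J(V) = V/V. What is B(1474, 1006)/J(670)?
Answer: 503/549 + sqrt(3553)/1098 ≈ 0.97050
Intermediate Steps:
J(V) = 1
B(p, g) = (g + sqrt(605 + 2*p))/(-376 + p)
B(1474, 1006)/J(670) = ((1006 + sqrt(605 + 2*1474))/(-376 + 1474))/1 = ((1006 + sqrt(605 + 2948))/1098)*1 = ((1006 + sqrt(3553))/1098)*1 = (503/549 + sqrt(3553)/1098)*1 = 503/549 + sqrt(3553)/1098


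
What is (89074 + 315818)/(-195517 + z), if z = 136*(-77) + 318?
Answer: -134964/68557 ≈ -1.9686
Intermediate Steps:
z = -10154 (z = -10472 + 318 = -10154)
(89074 + 315818)/(-195517 + z) = (89074 + 315818)/(-195517 - 10154) = 404892/(-205671) = 404892*(-1/205671) = -134964/68557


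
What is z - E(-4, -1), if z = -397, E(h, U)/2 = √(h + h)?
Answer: -397 - 4*I*√2 ≈ -397.0 - 5.6569*I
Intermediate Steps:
E(h, U) = 2*√2*√h (E(h, U) = 2*√(h + h) = 2*√(2*h) = 2*(√2*√h) = 2*√2*√h)
z - E(-4, -1) = -397 - 2*√2*√(-4) = -397 - 2*√2*2*I = -397 - 4*I*√2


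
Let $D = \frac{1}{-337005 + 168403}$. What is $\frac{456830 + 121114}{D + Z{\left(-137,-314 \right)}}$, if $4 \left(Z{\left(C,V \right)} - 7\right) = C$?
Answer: $- \frac{21653892064}{1020979} \approx -21209.0$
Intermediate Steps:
$Z{\left(C,V \right)} = 7 + \frac{C}{4}$
$D = - \frac{1}{168602}$ ($D = \frac{1}{-168602} = - \frac{1}{168602} \approx -5.9311 \cdot 10^{-6}$)
$\frac{456830 + 121114}{D + Z{\left(-137,-314 \right)}} = \frac{456830 + 121114}{- \frac{1}{168602} + \left(7 + \frac{1}{4} \left(-137\right)\right)} = \frac{577944}{- \frac{1}{168602} + \left(7 - \frac{137}{4}\right)} = \frac{577944}{- \frac{1}{168602} - \frac{109}{4}} = \frac{577944}{- \frac{9188811}{337204}} = 577944 \left(- \frac{337204}{9188811}\right) = - \frac{21653892064}{1020979}$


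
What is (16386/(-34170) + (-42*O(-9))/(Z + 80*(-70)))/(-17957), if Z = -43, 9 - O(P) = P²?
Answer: 1208619/21373409035 ≈ 5.6548e-5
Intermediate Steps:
O(P) = 9 - P²
(16386/(-34170) + (-42*O(-9))/(Z + 80*(-70)))/(-17957) = (16386/(-34170) + (-42*(9 - 1*(-9)²))/(-43 + 80*(-70)))/(-17957) = (16386*(-1/34170) + (-42*(9 - 1*81))/(-43 - 5600))*(-1/17957) = (-2731/5695 - 42*(9 - 81)/(-5643))*(-1/17957) = (-2731/5695 - 42*(-72)*(-1/5643))*(-1/17957) = (-2731/5695 + 3024*(-1/5643))*(-1/17957) = (-2731/5695 - 112/209)*(-1/17957) = -1208619/1190255*(-1/17957) = 1208619/21373409035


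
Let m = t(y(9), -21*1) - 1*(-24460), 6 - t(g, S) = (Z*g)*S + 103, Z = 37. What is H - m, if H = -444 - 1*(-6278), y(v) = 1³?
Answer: -19306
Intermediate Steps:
y(v) = 1
t(g, S) = -97 - 37*S*g (t(g, S) = 6 - ((37*g)*S + 103) = 6 - (37*S*g + 103) = 6 - (103 + 37*S*g) = 6 + (-103 - 37*S*g) = -97 - 37*S*g)
m = 25140 (m = (-97 - 37*(-21*1)*1) - 1*(-24460) = (-97 - 37*(-21)*1) + 24460 = (-97 + 777) + 24460 = 680 + 24460 = 25140)
H = 5834 (H = -444 + 6278 = 5834)
H - m = 5834 - 1*25140 = 5834 - 25140 = -19306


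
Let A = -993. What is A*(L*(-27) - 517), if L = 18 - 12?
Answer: 674247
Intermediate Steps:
L = 6
A*(L*(-27) - 517) = -993*(6*(-27) - 517) = -993*(-162 - 517) = -993*(-679) = 674247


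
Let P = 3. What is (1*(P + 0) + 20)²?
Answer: 529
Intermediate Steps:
(1*(P + 0) + 20)² = (1*(3 + 0) + 20)² = (1*3 + 20)² = (3 + 20)² = 23² = 529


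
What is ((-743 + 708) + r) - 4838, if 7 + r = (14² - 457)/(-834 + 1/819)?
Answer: -3333045841/683045 ≈ -4879.7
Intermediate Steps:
r = -4567556/683045 (r = -7 + (14² - 457)/(-834 + 1/819) = -7 + (196 - 457)/(-834 + 1/819) = -7 - 261/(-683045/819) = -7 - 261*(-819/683045) = -7 + 213759/683045 = -4567556/683045 ≈ -6.6870)
((-743 + 708) + r) - 4838 = ((-743 + 708) - 4567556/683045) - 4838 = (-35 - 4567556/683045) - 4838 = -28474131/683045 - 4838 = -3333045841/683045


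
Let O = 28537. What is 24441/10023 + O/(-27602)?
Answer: 129531377/92218282 ≈ 1.4046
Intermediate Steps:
24441/10023 + O/(-27602) = 24441/10023 + 28537/(-27602) = 24441*(1/10023) + 28537*(-1/27602) = 8147/3341 - 28537/27602 = 129531377/92218282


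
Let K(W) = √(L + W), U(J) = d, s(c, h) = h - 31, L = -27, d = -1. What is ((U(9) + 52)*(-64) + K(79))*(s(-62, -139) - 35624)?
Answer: 116831616 - 71588*√13 ≈ 1.1657e+8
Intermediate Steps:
s(c, h) = -31 + h
U(J) = -1
K(W) = √(-27 + W)
((U(9) + 52)*(-64) + K(79))*(s(-62, -139) - 35624) = ((-1 + 52)*(-64) + √(-27 + 79))*((-31 - 139) - 35624) = (51*(-64) + √52)*(-170 - 35624) = (-3264 + 2*√13)*(-35794) = 116831616 - 71588*√13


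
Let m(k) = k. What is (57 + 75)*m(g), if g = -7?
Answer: -924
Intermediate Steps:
(57 + 75)*m(g) = (57 + 75)*(-7) = 132*(-7) = -924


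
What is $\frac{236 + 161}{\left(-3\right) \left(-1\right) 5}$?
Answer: $\frac{397}{15} \approx 26.467$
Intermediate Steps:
$\frac{236 + 161}{\left(-3\right) \left(-1\right) 5} = \frac{1}{3 \cdot 5} \cdot 397 = \frac{1}{15} \cdot 397 = \frac{397}{15}$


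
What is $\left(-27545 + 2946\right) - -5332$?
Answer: $-19267$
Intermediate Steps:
$\left(-27545 + 2946\right) - -5332 = -24599 + \left(-5251 + 10583\right) = -24599 + 5332 = -19267$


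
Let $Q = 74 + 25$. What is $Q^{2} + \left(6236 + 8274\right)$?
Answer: $24311$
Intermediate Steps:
$Q = 99$
$Q^{2} + \left(6236 + 8274\right) = 99^{2} + \left(6236 + 8274\right) = 9801 + 14510 = 24311$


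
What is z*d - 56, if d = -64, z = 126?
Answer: -8120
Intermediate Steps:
z*d - 56 = 126*(-64) - 56 = -8064 - 56 = -8120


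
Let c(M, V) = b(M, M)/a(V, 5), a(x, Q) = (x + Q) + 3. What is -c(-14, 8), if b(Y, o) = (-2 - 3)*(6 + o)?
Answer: -5/2 ≈ -2.5000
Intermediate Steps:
b(Y, o) = -30 - 5*o (b(Y, o) = -5*(6 + o) = -30 - 5*o)
a(x, Q) = 3 + Q + x (a(x, Q) = (Q + x) + 3 = 3 + Q + x)
c(M, V) = (-30 - 5*M)/(8 + V) (c(M, V) = (-30 - 5*M)/(3 + 5 + V) = (-30 - 5*M)/(8 + V))
-c(-14, 8) = -5*(-6 - 1*(-14))/(8 + 8) = -5*(-6 + 14)/16 = -5*8/16 = -1*5/2 = -5/2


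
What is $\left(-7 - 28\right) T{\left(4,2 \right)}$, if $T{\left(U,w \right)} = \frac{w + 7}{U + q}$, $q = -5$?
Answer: $315$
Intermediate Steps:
$T{\left(U,w \right)} = \frac{7 + w}{-5 + U}$ ($T{\left(U,w \right)} = \frac{w + 7}{U - 5} = \frac{7 + w}{-5 + U}$)
$\left(-7 - 28\right) T{\left(4,2 \right)} = \left(-7 - 28\right) \frac{7 + 2}{-5 + 4} = - 35 \frac{1}{-1} \cdot 9 = - 35 \left(\left(-1\right) 9\right) = \left(-35\right) \left(-9\right) = 315$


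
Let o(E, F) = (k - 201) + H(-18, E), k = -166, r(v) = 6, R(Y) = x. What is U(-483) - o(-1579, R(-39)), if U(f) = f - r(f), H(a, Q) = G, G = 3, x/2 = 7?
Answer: -125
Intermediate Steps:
x = 14 (x = 2*7 = 14)
R(Y) = 14
H(a, Q) = 3
U(f) = -6 + f (U(f) = f - 1*6 = f - 6 = -6 + f)
o(E, F) = -364 (o(E, F) = (-166 - 201) + 3 = -367 + 3 = -364)
U(-483) - o(-1579, R(-39)) = (-6 - 483) - 1*(-364) = -489 + 364 = -125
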